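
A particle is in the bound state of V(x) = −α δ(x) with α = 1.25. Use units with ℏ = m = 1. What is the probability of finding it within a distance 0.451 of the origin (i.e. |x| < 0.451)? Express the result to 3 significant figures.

P = 0.676

The normalised bound state is ψ = √κ e^{−κ|x|} with κ = mα/ℏ² = 1.250.
P(|x| < d) = ∫_{−d}^{d} κ e^{−2κ|x|} dx = 1 − e^{−2κd} = 1 − e^{−1.128} = 0.6762.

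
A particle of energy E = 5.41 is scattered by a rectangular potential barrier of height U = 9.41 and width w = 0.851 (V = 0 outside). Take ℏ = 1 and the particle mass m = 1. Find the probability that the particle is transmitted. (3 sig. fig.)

T = 0.0312

E < U: inside the barrier ψ ∝ e^{±κx} with κ = √(2m(U − E))/ℏ = 2.828.
κw = 2.407, sinh(κw) = 5.505.
Matching ψ, ψ′ at both faces gives T = [1 + U² sinh²(κw) / (4E(U − E))]⁻¹ = 1/32.00 = 0.0312.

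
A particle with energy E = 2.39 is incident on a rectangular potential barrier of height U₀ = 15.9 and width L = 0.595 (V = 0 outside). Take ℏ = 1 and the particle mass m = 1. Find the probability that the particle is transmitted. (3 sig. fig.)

T = 0.00421

Since E < U₀ the interior solution is evanescent with decay constant κ = √(2m(U₀ − E))/ℏ = 5.198.
κL = 3.093, sinh(κL) = 11.00.
The exact tunnelling result is T⁻¹ = 1 + U₀² sinh²(κL) / [4E(U₀ − E)] = 237.7, so T = 0.00421.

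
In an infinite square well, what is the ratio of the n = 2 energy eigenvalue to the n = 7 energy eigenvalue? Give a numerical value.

0.0816327

E_n = n²π²ℏ²/(2mL²) so the ratio is n₂²/n₁² = 4/49 = 0.0816327.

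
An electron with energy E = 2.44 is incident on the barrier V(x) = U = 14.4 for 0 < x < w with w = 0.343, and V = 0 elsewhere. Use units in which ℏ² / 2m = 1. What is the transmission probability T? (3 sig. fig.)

Since E < U the interior solution is evanescent with decay constant κ = √(2m(U − E))/ℏ = 3.458.
κw = 1.186, sinh(κw) = 1.485.
Matching ψ, ψ′ at both faces gives T = [1 + U² sinh²(κw) / (4E(U − E))]⁻¹ = 1/4.915 = 0.203.

T = 0.203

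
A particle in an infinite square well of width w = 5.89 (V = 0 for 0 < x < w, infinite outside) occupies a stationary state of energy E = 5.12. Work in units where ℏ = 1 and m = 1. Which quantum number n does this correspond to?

For an infinite well E_n = n²π²ℏ²/(2mw²), so n = (w/πℏ)√(2mE).
n = (5.89/π) × √(2 × 1 × 5.12) = 6.000 → n = 6.

n = 6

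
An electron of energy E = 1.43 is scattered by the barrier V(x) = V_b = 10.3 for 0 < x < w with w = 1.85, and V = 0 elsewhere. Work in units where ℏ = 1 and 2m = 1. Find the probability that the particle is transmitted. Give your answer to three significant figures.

Since E < V_b the interior solution is evanescent with decay constant κ = √(2m(V_b − E))/ℏ = 2.978.
κw = 5.510, sinh(κw) = 123.5.
Matching ψ, ψ′ at both faces gives T = [1 + V_b² sinh²(κw) / (4E(V_b − E))]⁻¹ = 1/31920 = 0.0000313.

T = 0.0000313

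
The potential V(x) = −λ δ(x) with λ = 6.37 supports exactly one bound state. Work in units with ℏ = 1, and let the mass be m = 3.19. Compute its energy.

E = -64.7

For x ≠ 0 the bound state is ψ ∝ e^{−κ|x|}; integrating the TISE across the delta gives the cusp condition 2κ = 2mλ/ℏ², so κ = 20.32.
Then E = −ℏ²κ²/(2m) = −mλ²/(2ℏ²) = -64.72.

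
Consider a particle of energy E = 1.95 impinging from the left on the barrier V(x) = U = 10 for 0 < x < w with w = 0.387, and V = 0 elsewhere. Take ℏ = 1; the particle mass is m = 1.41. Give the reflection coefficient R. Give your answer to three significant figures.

E < U: inside the barrier ψ ∝ e^{±κx} with κ = √(2m(U − E))/ℏ = 4.765.
κw = 1.844, sinh(κw) = 3.081.
The exact tunnelling result is T⁻¹ = 1 + U² sinh²(κw) / [4E(U − E)] = 16.12, so T = 0.0620.
R = 1 − T = 0.938.

R = 0.938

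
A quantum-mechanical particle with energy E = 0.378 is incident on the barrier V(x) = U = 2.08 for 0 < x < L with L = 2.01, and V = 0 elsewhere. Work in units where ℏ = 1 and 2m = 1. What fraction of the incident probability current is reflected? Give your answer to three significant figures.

Since E < U the interior solution is evanescent with decay constant κ = √(2m(U − E))/ℏ = 1.305.
κL = 2.622, sinh(κL) = 6.847.
The exact tunnelling result is T⁻¹ = 1 + U² sinh²(κL) / [4E(U − E)] = 79.82, so T = 0.0125.
R = 1 − T = 0.987.

R = 0.987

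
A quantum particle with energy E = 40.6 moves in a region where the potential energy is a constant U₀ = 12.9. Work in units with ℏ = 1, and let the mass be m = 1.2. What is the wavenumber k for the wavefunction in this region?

k = 8.15

With E > U₀ the solution is oscillatory, ψ ∝ e^{±ikx} with k = √(2m(E − U₀))/ℏ.
k = √(2 × 1.2 × 27.7) = 8.154.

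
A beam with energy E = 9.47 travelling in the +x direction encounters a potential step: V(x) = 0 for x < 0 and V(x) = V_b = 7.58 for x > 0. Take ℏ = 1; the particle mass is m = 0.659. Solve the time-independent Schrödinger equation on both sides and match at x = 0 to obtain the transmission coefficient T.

T = 0.854

On each side the TISE gives plane waves with k = √(2m(E − V))/ℏ: k₁ = √(2·0.659·9.47) = 3.533, k₂ = √(2·0.659·1.89) = 1.578.
Matching ψ and ψ′ at x = 0 gives r = (k₁ − k₂)/(k₁ + k₂), so R = r² = 0.1462 and T = 1 − R = 0.8538.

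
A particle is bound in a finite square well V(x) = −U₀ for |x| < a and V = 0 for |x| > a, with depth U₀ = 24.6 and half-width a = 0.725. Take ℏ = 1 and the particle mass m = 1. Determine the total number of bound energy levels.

N = 4

Define the well-strength parameter z₀ = (a/ℏ)√(2mU₀) = 0.725 × √(2·1·24.6) = 5.085.
The even/odd transcendental equations gain one root per π/2 in z₀, giving N = 1 + ⌊2z₀/π⌋ = 1 + ⌊3.237⌋ = 4.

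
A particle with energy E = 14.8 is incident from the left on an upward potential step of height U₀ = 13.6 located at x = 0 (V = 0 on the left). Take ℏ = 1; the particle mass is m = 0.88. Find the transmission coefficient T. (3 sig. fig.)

On each side the TISE gives plane waves with k = √(2m(E − V))/ℏ: k₁ = √(2·0.88·14.8) = 5.104, k₂ = √(2·0.88·1.2) = 1.453.
Continuity of ψ and ψ′ at the step yields the reflection amplitude r = (k₁ − k₂)/(k₁ + k₂) = 0.5567; thus R = |r|² = 0.3099, T = 0.6901.

T = 0.690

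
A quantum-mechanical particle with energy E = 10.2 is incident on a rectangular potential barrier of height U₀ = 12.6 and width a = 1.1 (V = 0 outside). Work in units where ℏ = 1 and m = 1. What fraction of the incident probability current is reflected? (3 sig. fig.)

Since E < U₀ the interior solution is evanescent with decay constant κ = √(2m(U₀ − E))/ℏ = 2.191.
κa = 2.410, sinh(κa) = 5.522.
The exact tunnelling result is T⁻¹ = 1 + U₀² sinh²(κa) / [4E(U₀ − E)] = 50.44, so T = 0.0198.
R = 1 − T = 0.980.

R = 0.980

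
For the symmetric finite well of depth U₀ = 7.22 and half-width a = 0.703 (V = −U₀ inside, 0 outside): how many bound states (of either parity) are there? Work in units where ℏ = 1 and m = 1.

N = 2

The dimensionless depth is z₀ = a√(2mU₀)/ℏ = 0.703 × √(14.44) = 2.671.
A new bound state (alternating even/odd) appears each time z₀ passes a multiple of π/2, so N = ⌊2z₀/π⌋ + 1 = ⌊1.701⌋ + 1 = 2.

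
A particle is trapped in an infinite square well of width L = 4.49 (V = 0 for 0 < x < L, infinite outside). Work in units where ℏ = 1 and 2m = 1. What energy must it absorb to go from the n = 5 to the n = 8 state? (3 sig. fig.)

E_n = n²π²ℏ²/(2mL²), so ΔE = (8² − 5²) π²ℏ²/(2mL²).
ΔE = 39 × π² / (2 × 0.5 × 4.49²) = 19.09.

ΔE = 19.1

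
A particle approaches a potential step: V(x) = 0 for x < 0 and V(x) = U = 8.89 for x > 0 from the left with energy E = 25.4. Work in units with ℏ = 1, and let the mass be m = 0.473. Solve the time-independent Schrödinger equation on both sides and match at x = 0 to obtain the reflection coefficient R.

The wavenumbers are k₁ = √(2mE)/ℏ = 4.902 on the left and k₂ = √(2m(E − U))/ℏ = 3.952 on the right.
Matching ψ and ψ′ at x = 0 gives r = (k₁ − k₂)/(k₁ + k₂), so R = r² = 0.01151 and T = 1 − R = 0.9885.

R = 0.0115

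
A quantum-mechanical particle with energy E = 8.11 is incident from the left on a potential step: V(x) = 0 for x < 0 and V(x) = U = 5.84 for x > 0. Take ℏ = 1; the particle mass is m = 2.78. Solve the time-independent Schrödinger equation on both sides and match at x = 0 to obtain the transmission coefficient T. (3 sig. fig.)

T = 0.905

On each side the TISE gives plane waves with k = √(2m(E − V))/ℏ: k₁ = √(2·2.78·8.11) = 6.715, k₂ = √(2·2.78·2.27) = 3.553.
Matching ψ and ψ′ at x = 0 gives r = (k₁ − k₂)/(k₁ + k₂), so R = r² = 0.09486 and T = 1 − R = 0.9051.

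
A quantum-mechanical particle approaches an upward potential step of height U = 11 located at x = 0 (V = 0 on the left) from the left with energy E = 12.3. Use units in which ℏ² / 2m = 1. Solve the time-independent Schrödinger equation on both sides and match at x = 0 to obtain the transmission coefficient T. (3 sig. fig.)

T = 0.741

The wavenumbers are k₁ = √(2mE)/ℏ = 3.507 on the left and k₂ = √(2m(E − U))/ℏ = 1.140 on the right.
Continuity of ψ and ψ′ at the step yields the reflection amplitude r = (k₁ − k₂)/(k₁ + k₂) = 0.5093; thus R = |r|² = 0.2594, T = 0.7406.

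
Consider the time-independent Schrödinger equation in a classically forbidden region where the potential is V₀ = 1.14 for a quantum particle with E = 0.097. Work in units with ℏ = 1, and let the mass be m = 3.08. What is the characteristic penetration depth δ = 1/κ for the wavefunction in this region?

Since E < V₀ the TISE in this region is ψ'' = κ²ψ with κ = √(2m(V₀ − E))/ℏ.
κ = √(2 × 3.08 × 1.043) = 2.535. The penetration depth is δ = 1/κ = 0.395.

δ = 0.395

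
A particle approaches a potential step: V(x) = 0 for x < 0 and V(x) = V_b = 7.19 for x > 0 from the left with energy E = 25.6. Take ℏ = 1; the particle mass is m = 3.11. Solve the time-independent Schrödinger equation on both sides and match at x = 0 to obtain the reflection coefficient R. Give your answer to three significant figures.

R = 0.00676

On each side the TISE gives plane waves with k = √(2m(E − V))/ℏ: k₁ = √(2·3.11·25.6) = 12.62, k₂ = √(2·3.11·18.41) = 10.70.
Continuity of ψ and ψ′ at the step yields the reflection amplitude r = (k₁ − k₂)/(k₁ + k₂) = 0.08224; thus R = |r|² = 0.006763, T = 0.9932.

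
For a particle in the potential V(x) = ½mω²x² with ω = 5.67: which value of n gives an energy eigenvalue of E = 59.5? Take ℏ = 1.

n = 10

Invert E_n = (n + ½)ℏω: n = E/ℏω − ½ = 9.994, so n = 10.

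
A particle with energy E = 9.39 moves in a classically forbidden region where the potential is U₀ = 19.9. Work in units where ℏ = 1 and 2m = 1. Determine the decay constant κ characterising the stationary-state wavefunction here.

Since E < U₀ the TISE in this region is ψ'' = κ²ψ with κ = √(2m(U₀ − E))/ℏ.
κ = √(2 × 0.5 × 10.51) = 3.242.

κ = 3.24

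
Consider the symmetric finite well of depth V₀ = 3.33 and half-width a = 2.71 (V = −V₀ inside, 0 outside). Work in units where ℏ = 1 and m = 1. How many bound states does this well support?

Define the well-strength parameter z₀ = (a/ℏ)√(2mV₀) = 2.71 × √(2·1·3.33) = 6.994.
The even/odd transcendental equations gain one root per π/2 in z₀, giving N = 1 + ⌊2z₀/π⌋ = 1 + ⌊4.452⌋ = 5.

N = 5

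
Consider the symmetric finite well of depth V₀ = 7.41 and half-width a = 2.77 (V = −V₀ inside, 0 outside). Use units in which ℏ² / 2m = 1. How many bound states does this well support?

Define the well-strength parameter z₀ = (a/ℏ)√(2mV₀) = 2.77 × √(2·0.5·7.41) = 7.540.
A new bound state (alternating even/odd) appears each time z₀ passes a multiple of π/2, so N = ⌊2z₀/π⌋ + 1 = ⌊4.800⌋ + 1 = 5.

N = 5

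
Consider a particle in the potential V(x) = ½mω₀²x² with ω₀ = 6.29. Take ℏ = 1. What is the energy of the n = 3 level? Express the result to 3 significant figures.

E = 22.0

The oscillator eigenvalues are E_n = ℏω₀(n + ½), so E_3 = 6.29 × 3.5 = 22.02.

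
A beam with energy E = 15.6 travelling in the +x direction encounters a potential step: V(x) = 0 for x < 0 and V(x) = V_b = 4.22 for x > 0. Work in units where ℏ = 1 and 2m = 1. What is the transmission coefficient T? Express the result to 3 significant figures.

T = 0.994

On each side the TISE gives plane waves with k = √(2m(E − V))/ℏ: k₁ = √(2·½·15.6) = 3.950, k₂ = √(2·½·11.38) = 3.373.
Matching ψ and ψ′ at x = 0 gives r = (k₁ − k₂)/(k₁ + k₂), so R = r² = 0.006192 and T = 1 − R = 0.9938.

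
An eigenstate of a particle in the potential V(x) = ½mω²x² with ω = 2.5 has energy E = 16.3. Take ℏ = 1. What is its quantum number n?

E_n = ℏω(n + ½) ⇒ n = E/(ℏω) − ½ = 16.3/2.5 − 0.5 = 6.020 → n = 6.

n = 6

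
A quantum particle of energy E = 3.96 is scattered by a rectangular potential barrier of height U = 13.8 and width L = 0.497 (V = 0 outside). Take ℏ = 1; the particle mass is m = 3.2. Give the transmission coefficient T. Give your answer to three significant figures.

E < U: inside the barrier ψ ∝ e^{±κx} with κ = √(2m(U − E))/ℏ = 7.936.
κL = 3.944, sinh(κL) = 25.80.
The exact tunnelling result is T⁻¹ = 1 + U² sinh²(κL) / [4E(U − E)] = 814.6, so T = 0.00123.

T = 0.00123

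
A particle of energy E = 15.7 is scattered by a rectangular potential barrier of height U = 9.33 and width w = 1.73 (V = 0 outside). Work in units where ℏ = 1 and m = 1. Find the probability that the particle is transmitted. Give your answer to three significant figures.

T = 0.997

E > U: inside the barrier k₂ = √(2m(E − U))/ℏ = 3.569, k₂w = 6.175.
T = [1 + U² sin²(k₂w) / (4E(E − U))]⁻¹ = 1/1.003 = 0.997.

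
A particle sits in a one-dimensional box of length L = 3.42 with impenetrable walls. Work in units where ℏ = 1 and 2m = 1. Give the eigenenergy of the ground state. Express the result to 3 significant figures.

E = 0.844

Requiring ψ(0) = ψ(L) = 0 quantises k = nπ/L, hence E_n = ℏ²k²/2m = n²π²ℏ²/(2mL²).
E_1 = 1² × π² / (2 × 0.5 × 3.42²) = 0.8438.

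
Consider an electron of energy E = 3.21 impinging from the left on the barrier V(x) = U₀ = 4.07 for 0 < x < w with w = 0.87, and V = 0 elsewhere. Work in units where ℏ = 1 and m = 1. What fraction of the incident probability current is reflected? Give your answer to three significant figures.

R = 0.748

Since E < U₀ the interior solution is evanescent with decay constant κ = √(2m(U₀ − E))/ℏ = 1.311.
κw = 1.141, sinh(κw) = 1.405.
The exact tunnelling result is T⁻¹ = 1 + U₀² sinh²(κw) / [4E(U₀ − E)] = 3.962, so T = 0.252.
R = 1 − T = 0.748.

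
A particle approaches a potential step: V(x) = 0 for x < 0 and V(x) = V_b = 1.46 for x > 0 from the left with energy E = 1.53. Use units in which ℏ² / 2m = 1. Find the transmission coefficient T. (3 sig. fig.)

On each side the TISE gives plane waves with k = √(2m(E − V))/ℏ: k₁ = √(2·½·1.53) = 1.237, k₂ = √(2·½·0.07) = 0.2646.
Matching ψ and ψ′ at x = 0 gives r = (k₁ − k₂)/(k₁ + k₂), so R = r² = 0.4194 and T = 1 − R = 0.5806.

T = 0.581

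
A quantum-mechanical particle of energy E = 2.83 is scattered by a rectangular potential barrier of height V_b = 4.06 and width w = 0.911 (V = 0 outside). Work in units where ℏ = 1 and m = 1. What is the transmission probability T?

T = 0.179

E < V_b: inside the barrier ψ ∝ e^{±κx} with κ = √(2m(V_b − E))/ℏ = 1.568.
κw = 1.429, sinh(κw) = 1.967.
Matching ψ, ψ′ at both faces gives T = [1 + V_b² sinh²(κw) / (4E(V_b − E))]⁻¹ = 1/5.581 = 0.179.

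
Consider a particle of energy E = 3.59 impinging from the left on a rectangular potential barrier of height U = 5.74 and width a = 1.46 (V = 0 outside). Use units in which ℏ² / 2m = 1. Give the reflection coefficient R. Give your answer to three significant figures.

E < U: inside the barrier ψ ∝ e^{±κx} with κ = √(2m(U − E))/ℏ = 1.466.
κa = 2.141, sinh(κa) = 4.194.
Matching ψ, ψ′ at both faces gives T = [1 + U² sinh²(κa) / (4E(U − E))]⁻¹ = 1/19.77 = 0.0506.
R = 1 − T = 0.949.

R = 0.949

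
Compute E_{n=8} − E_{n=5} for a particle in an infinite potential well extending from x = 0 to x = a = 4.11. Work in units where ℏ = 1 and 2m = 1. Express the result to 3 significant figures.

ΔE = 22.8

E_n = n²π²ℏ²/(2ma²), so ΔE = (8² − 5²) π²ℏ²/(2ma²).
ΔE = 39 × π² / (2 × 0.5 × 4.11²) = 22.79.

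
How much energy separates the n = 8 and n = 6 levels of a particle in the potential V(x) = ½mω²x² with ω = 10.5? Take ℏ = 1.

ΔE = 21.0

E_n = ℏω(n + ½), so ΔE = (8 − 6) ℏω = 2 × 10.5 = 21.00.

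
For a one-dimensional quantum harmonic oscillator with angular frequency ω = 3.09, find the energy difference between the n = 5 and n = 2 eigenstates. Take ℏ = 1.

ΔE = 9.27

E_n = ℏω(n + ½), so ΔE = (5 − 2) ℏω = 3 × 3.09 = 9.270.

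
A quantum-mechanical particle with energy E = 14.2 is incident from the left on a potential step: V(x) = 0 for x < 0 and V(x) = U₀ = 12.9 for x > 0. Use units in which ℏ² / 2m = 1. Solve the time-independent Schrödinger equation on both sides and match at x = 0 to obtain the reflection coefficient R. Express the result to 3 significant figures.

On each side the TISE gives plane waves with k = √(2m(E − V))/ℏ: k₁ = √(2·½·14.2) = 3.768, k₂ = √(2·½·1.3) = 1.140.
Continuity of ψ and ψ′ at the step yields the reflection amplitude r = (k₁ − k₂)/(k₁ + k₂) = 0.5354; thus R = |r|² = 0.2867, T = 0.7133.

R = 0.287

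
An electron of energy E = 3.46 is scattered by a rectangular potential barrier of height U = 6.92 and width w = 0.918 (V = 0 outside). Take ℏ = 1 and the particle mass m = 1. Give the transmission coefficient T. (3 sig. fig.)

T = 0.0314

E < U: inside the barrier ψ ∝ e^{±κx} with κ = √(2m(U − E))/ℏ = 2.631.
κw = 2.415, sinh(κw) = 5.550.
The exact tunnelling result is T⁻¹ = 1 + U² sinh²(κw) / [4E(U − E)] = 31.80, so T = 0.0314.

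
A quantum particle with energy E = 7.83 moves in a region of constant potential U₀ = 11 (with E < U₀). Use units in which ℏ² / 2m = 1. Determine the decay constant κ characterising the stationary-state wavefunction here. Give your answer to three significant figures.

κ = 1.78

Since E < U₀ the TISE in this region is ψ'' = κ²ψ with κ = √(2m(U₀ − E))/ℏ.
κ = √(2 × 0.5 × 3.17) = 1.780.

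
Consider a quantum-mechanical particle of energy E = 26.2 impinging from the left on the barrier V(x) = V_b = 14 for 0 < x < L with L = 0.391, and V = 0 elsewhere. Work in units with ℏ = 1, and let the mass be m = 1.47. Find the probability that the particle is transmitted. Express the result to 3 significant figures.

T = 0.927

E > V_b: inside the barrier k₂ = √(2m(E − V_b))/ℏ = 5.989, k₂L = 2.342.
Matching at both interfaces gives T⁻¹ = 1 + V_b² sin²(k₂L) / [4E(E − V_b)] = 1.079, hence T = 0.927.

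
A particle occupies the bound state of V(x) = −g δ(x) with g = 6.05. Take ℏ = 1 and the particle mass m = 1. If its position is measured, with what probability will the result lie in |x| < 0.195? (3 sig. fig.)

The normalised bound state is ψ = √κ e^{−κ|x|} with κ = mg/ℏ² = 6.050.
P(|x| < d) = ∫_{−d}^{d} κ e^{−2κ|x|} dx = 1 − e^{−2κd} = 1 − e^{−2.360} = 0.9055.

P = 0.906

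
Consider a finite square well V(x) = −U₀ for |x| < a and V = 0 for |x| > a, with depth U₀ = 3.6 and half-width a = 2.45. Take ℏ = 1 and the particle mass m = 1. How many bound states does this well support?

The dimensionless depth is z₀ = a√(2mU₀)/ℏ = 2.45 × √(7.200) = 6.574.
A new bound state (alternating even/odd) appears each time z₀ passes a multiple of π/2, so N = ⌊2z₀/π⌋ + 1 = ⌊4.185⌋ + 1 = 5.

N = 5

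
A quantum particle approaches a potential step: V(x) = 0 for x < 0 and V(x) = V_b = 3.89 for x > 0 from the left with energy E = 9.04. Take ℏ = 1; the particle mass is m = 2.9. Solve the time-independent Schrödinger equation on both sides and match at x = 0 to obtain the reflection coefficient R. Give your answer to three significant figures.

On each side the TISE gives plane waves with k = √(2m(E − V))/ℏ: k₁ = √(2·2.9·9.04) = 7.241, k₂ = √(2·2.9·5.15) = 5.465.
Continuity of ψ and ψ′ at the step yields the reflection amplitude r = (k₁ − k₂)/(k₁ + k₂) = 0.1397; thus R = |r|² = 0.01953, T = 0.9805.

R = 0.0195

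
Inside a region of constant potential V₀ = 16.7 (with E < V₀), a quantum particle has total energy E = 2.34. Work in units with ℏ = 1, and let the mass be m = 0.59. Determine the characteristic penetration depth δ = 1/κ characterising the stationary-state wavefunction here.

Since E < V₀ the TISE in this region is ψ'' = κ²ψ with κ = √(2m(V₀ − E))/ℏ.
κ = √(2 × 0.59 × 14.36) = 4.116. The penetration depth is δ = 1/κ = 0.243.

δ = 0.243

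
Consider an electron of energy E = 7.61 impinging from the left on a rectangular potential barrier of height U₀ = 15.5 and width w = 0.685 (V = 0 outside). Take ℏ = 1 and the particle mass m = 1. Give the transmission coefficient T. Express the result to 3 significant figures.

Since E < U₀ the interior solution is evanescent with decay constant κ = √(2m(U₀ − E))/ℏ = 3.972.
κw = 2.721, sinh(κw) = 7.566.
Matching ψ, ψ′ at both faces gives T = [1 + U₀² sinh²(κw) / (4E(U₀ − E))]⁻¹ = 1/58.26 = 0.0172.

T = 0.0172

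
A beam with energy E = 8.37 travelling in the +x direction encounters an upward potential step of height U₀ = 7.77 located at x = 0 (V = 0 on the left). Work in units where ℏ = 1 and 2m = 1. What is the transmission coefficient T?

On each side the TISE gives plane waves with k = √(2m(E − V))/ℏ: k₁ = √(2·½·8.37) = 2.893, k₂ = √(2·½·0.6) = 0.7746.
Continuity of ψ and ψ′ at the step yields the reflection amplitude r = (k₁ − k₂)/(k₁ + k₂) = 0.5776; thus R = |r|² = 0.3336, T = 0.6664.

T = 0.666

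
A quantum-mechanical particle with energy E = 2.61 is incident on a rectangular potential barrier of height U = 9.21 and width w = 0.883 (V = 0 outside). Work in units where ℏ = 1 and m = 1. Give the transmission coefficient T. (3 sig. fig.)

E < U: inside the barrier ψ ∝ e^{±κx} with κ = √(2m(U − E))/ℏ = 3.633.
κw = 3.208, sinh(κw) = 12.35.
Matching ψ, ψ′ at both faces gives T = [1 + U² sinh²(κw) / (4E(U − E))]⁻¹ = 1/188.6 = 0.00530.

T = 0.00530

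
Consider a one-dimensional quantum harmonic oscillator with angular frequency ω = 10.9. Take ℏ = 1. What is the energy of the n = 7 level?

Using E_n = (n + ½)ℏω: E_7 = 7.5 × 10.9 = 81.75.

E = 81.8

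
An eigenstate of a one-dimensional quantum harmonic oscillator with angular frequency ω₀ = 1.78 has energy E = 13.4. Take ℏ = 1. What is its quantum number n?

n = 7

E_n = ℏω₀(n + ½) ⇒ n = E/(ℏω₀) − ½ = 13.4/1.78 − 0.5 = 7.028 → n = 7.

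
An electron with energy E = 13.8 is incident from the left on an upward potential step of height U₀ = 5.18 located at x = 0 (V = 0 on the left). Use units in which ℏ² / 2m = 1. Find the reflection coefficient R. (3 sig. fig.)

The wavenumbers are k₁ = √(2mE)/ℏ = 3.715 on the left and k₂ = √(2m(E − U₀))/ℏ = 2.936 on the right.
Continuity of ψ and ψ′ at the step yields the reflection amplitude r = (k₁ − k₂)/(k₁ + k₂) = 0.1171; thus R = |r|² = 0.01371, T = 0.9863.

R = 0.0137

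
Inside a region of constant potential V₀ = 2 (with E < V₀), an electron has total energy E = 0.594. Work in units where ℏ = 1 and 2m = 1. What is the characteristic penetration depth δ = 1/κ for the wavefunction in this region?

Since E < V₀ the TISE in this region is ψ'' = κ²ψ with κ = √(2m(V₀ − E))/ℏ.
κ = √(2 × 0.5 × 1.406) = 1.186. The penetration depth is δ = 1/κ = 0.843.

δ = 0.843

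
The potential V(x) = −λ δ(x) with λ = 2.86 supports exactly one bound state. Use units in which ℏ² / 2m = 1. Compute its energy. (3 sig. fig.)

E = -2.04

The bound state is ψ(x) = √κ e^{−κ|x|}. The derivative jump ψ'(0⁺) − ψ'(0⁻) = −(2mλ/ℏ²)ψ(0) fixes κ = mλ/ℏ² = 1.430.
Then E = −ℏ²κ²/(2m) = −mλ²/(2ℏ²) = -2.045.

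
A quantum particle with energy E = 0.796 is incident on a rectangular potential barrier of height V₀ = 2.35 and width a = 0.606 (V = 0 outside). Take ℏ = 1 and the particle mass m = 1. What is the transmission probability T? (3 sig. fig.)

T = 0.352

E < V₀: inside the barrier ψ ∝ e^{±κx} with κ = √(2m(V₀ − E))/ℏ = 1.763.
κa = 1.068, sinh(κa) = 1.283.
The exact tunnelling result is T⁻¹ = 1 + V₀² sinh²(κa) / [4E(V₀ − E)] = 2.839, so T = 0.352.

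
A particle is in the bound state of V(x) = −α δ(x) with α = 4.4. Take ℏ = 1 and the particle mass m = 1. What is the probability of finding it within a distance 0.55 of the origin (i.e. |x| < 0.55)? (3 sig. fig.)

The normalised bound state is ψ = √κ e^{−κ|x|} with κ = mα/ℏ² = 4.400.
P(|x| < d) = ∫_{−d}^{d} κ e^{−2κ|x|} dx = 1 − e^{−2κd} = 1 − e^{−4.840} = 0.9921.

P = 0.992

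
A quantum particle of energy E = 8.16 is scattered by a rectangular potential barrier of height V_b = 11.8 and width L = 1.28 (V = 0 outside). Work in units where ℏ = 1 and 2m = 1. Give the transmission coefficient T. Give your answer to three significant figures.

E < V_b: inside the barrier ψ ∝ e^{±κx} with κ = √(2m(V_b − E))/ℏ = 1.908.
κL = 2.442, sinh(κL) = 5.705.
The exact tunnelling result is T⁻¹ = 1 + V_b² sinh²(κL) / [4E(V_b − E)] = 39.14, so T = 0.0255.

T = 0.0255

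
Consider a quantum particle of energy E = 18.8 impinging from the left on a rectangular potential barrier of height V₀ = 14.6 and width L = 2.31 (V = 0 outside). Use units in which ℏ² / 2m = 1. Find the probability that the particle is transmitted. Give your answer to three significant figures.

T = 0.597

Above the barrier the interior wavenumber is k₂ = √(2m(E − V₀))/ℏ = 2.049, giving phase k₂L = 4.734.
Matching at both interfaces gives T⁻¹ = 1 + V₀² sin²(k₂L) / [4E(E − V₀)] = 1.675, hence T = 0.597.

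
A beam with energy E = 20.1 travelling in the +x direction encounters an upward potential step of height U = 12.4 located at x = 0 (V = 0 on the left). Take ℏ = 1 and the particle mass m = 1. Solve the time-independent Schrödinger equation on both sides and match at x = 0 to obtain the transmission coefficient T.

The wavenumbers are k₁ = √(2mE)/ℏ = 6.340 on the left and k₂ = √(2m(E − U))/ℏ = 3.924 on the right.
Continuity of ψ and ψ′ at the step yields the reflection amplitude r = (k₁ − k₂)/(k₁ + k₂) = 0.2354; thus R = |r|² = 0.05540, T = 0.9446.

T = 0.945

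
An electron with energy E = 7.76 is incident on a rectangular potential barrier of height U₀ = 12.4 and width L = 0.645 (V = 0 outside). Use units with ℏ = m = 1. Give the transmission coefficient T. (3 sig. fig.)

T = 0.0711

Since E < U₀ the interior solution is evanescent with decay constant κ = √(2m(U₀ − E))/ℏ = 3.046.
κL = 1.965, sinh(κL) = 3.497.
The exact tunnelling result is T⁻¹ = 1 + U₀² sinh²(κL) / [4E(U₀ − E)] = 14.05, so T = 0.0711.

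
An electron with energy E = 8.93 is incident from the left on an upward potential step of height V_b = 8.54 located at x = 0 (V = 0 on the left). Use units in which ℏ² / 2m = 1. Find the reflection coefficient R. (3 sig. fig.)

R = 0.428

On each side the TISE gives plane waves with k = √(2m(E − V))/ℏ: k₁ = √(2·½·8.93) = 2.988, k₂ = √(2·½·0.39) = 0.6245.
Matching ψ and ψ′ at x = 0 gives r = (k₁ − k₂)/(k₁ + k₂), so R = r² = 0.4281 and T = 1 − R = 0.5719.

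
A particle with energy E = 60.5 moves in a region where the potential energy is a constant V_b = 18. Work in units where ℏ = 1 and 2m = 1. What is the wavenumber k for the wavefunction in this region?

With E > V_b the solution is oscillatory, ψ ∝ e^{±ikx} with k = √(2m(E − V_b))/ℏ.
k = √(2 × 0.5 × 42.5) = 6.519.

k = 6.52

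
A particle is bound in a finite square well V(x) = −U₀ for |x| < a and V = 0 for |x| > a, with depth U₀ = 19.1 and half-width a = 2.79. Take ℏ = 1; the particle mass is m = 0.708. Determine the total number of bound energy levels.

N = 10

Define the well-strength parameter z₀ = (a/ℏ)√(2mU₀) = 2.79 × √(2·0.708·19.1) = 14.51.
The even/odd transcendental equations gain one root per π/2 in z₀, giving N = 1 + ⌊2z₀/π⌋ = 1 + ⌊9.237⌋ = 10.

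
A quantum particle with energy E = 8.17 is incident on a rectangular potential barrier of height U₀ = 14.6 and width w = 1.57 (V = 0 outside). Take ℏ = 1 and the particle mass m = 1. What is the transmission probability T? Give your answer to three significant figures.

T = 0.0000508

Since E < U₀ the interior solution is evanescent with decay constant κ = √(2m(U₀ − E))/ℏ = 3.586.
κw = 5.630, sinh(κw) = 139.4.
The exact tunnelling result is T⁻¹ = 1 + U₀² sinh²(κw) / [4E(U₀ − E)] = 19700, so T = 0.0000508.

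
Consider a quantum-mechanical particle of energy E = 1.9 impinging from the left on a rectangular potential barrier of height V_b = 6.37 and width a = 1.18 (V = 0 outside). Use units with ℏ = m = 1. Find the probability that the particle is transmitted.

T = 0.00288

Since E < V_b the interior solution is evanescent with decay constant κ = √(2m(V_b − E))/ℏ = 2.990.
κa = 3.528, sinh(κa) = 17.02.
The exact tunnelling result is T⁻¹ = 1 + V_b² sinh²(κa) / [4E(V_b − E)] = 346.8, so T = 0.00288.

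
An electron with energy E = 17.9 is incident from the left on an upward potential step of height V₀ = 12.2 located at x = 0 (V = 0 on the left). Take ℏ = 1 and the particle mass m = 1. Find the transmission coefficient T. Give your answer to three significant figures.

The wavenumbers are k₁ = √(2mE)/ℏ = 5.983 on the left and k₂ = √(2m(E − V₀))/ℏ = 3.376 on the right.
Matching ψ and ψ′ at x = 0 gives r = (k₁ − k₂)/(k₁ + k₂), so R = r² = 0.07758 and T = 1 − R = 0.9224.

T = 0.922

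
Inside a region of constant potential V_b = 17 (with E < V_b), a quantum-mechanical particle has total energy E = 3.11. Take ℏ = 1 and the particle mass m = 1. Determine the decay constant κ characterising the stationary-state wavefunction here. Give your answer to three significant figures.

κ = 5.27

Since E < V_b the TISE in this region is ψ'' = κ²ψ with κ = √(2m(V_b − E))/ℏ.
κ = √(2 × 1 × 13.89) = 5.271.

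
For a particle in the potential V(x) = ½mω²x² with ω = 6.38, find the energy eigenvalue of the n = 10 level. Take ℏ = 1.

E = 67.0

The oscillator eigenvalues are E_n = ℏω(n + ½), so E_10 = 6.38 × 10.5 = 66.99.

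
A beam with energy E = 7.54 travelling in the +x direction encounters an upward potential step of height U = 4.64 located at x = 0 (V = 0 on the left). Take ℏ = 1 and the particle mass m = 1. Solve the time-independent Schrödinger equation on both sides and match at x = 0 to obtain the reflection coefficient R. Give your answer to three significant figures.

The wavenumbers are k₁ = √(2mE)/ℏ = 3.883 on the left and k₂ = √(2m(E − U))/ℏ = 2.408 on the right.
Matching ψ and ψ′ at x = 0 gives r = (k₁ − k₂)/(k₁ + k₂), so R = r² = 0.05496 and T = 1 − R = 0.9450.

R = 0.0550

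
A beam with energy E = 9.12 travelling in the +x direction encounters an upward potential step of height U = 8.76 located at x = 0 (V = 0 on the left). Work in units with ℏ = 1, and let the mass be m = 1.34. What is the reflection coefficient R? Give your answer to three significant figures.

On each side the TISE gives plane waves with k = √(2m(E − V))/ℏ: k₁ = √(2·1.34·9.12) = 4.944, k₂ = √(2·1.34·0.36) = 0.9822.
Matching ψ and ψ′ at x = 0 gives r = (k₁ − k₂)/(k₁ + k₂), so R = r² = 0.4469 and T = 1 − R = 0.5531.

R = 0.447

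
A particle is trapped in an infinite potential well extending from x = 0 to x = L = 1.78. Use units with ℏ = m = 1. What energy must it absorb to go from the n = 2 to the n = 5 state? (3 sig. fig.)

E_n = n²π²ℏ²/(2mL²), so ΔE = (5² − 2²) π²ℏ²/(2mL²).
ΔE = 21 × π² / (2 × 1 × 1.78²) = 32.71.

ΔE = 32.7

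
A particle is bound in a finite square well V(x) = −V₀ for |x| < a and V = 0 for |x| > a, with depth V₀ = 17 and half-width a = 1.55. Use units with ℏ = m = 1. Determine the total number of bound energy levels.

The dimensionless depth is z₀ = a√(2mV₀)/ℏ = 1.55 × √(34.00) = 9.038.
A new bound state (alternating even/odd) appears each time z₀ passes a multiple of π/2, so N = ⌊2z₀/π⌋ + 1 = ⌊5.754⌋ + 1 = 6.

N = 6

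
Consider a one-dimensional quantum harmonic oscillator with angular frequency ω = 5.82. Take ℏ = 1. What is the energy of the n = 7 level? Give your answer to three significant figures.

E = 43.7

The oscillator eigenvalues are E_n = ℏω(n + ½), so E_7 = 5.82 × 7.5 = 43.65.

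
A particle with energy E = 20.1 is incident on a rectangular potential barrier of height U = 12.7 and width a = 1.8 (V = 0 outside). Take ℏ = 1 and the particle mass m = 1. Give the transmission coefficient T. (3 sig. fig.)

T = 0.912

Above the barrier the interior wavenumber is k₂ = √(2m(E − U))/ℏ = 3.847, giving phase k₂a = 6.925.
Matching at both interfaces gives T⁻¹ = 1 + U² sin²(k₂a) / [4E(E − U)] = 1.097, hence T = 0.912.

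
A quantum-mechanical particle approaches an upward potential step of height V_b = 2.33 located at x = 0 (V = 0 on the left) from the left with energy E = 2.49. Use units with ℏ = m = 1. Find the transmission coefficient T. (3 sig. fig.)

The wavenumbers are k₁ = √(2mE)/ℏ = 2.232 on the left and k₂ = √(2m(E − V_b))/ℏ = 0.5657 on the right.
Matching ψ and ψ′ at x = 0 gives r = (k₁ − k₂)/(k₁ + k₂), so R = r² = 0.3547 and T = 1 − R = 0.6453.

T = 0.645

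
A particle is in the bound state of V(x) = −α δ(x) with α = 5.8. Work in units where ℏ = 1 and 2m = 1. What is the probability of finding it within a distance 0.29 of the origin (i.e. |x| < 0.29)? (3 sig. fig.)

The normalised bound state is ψ = √κ e^{−κ|x|} with κ = mα/ℏ² = 2.900.
P(|x| < d) = ∫_{−d}^{d} κ e^{−2κ|x|} dx = 1 − e^{−2κd} = 1 − e^{−1.682} = 0.8140.

P = 0.814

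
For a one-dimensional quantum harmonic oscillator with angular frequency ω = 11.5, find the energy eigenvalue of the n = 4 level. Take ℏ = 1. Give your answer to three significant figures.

The oscillator eigenvalues are E_n = ℏω(n + ½), so E_4 = 11.5 × 4.5 = 51.75.

E = 51.8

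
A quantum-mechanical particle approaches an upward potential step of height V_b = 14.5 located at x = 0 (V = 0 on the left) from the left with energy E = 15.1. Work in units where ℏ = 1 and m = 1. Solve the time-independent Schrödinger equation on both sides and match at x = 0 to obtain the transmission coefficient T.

On each side the TISE gives plane waves with k = √(2m(E − V))/ℏ: k₁ = √(2·1·15.1) = 5.495, k₂ = √(2·1·0.6) = 1.095.
Matching ψ and ψ′ at x = 0 gives r = (k₁ − k₂)/(k₁ + k₂), so R = r² = 0.4457 and T = 1 − R = 0.5543.

T = 0.554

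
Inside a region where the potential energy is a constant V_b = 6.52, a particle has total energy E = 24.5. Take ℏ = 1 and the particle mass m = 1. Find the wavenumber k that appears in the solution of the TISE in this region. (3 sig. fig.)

k = 6.00

With E > V_b the solution is oscillatory, ψ ∝ e^{±ikx} with k = √(2m(E − V_b))/ℏ.
k = √(2 × 1 × 17.98) = 5.997.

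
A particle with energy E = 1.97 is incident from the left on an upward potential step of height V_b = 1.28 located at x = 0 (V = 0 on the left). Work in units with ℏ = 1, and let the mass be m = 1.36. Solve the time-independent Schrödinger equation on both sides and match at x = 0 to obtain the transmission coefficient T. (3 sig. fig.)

T = 0.934

The wavenumbers are k₁ = √(2mE)/ℏ = 2.315 on the left and k₂ = √(2m(E − V_b))/ℏ = 1.370 on the right.
Matching ψ and ψ′ at x = 0 gives r = (k₁ − k₂)/(k₁ + k₂), so R = r² = 0.06575 and T = 1 − R = 0.9342.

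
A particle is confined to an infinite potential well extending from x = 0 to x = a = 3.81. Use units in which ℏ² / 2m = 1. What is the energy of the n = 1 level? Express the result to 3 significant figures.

E = 0.680

Requiring ψ(0) = ψ(a) = 0 quantises k = nπ/a, hence E_n = ℏ²k²/2m = n²π²ℏ²/(2ma²).
E_1 = 1² × π² / (2 × 0.5 × 3.81²) = 0.6799.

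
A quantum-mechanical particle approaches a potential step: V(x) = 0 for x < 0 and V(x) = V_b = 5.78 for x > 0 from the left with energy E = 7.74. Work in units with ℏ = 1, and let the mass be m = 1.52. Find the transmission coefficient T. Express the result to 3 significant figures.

The wavenumbers are k₁ = √(2mE)/ℏ = 4.851 on the left and k₂ = √(2m(E − V_b))/ℏ = 2.441 on the right.
Matching ψ and ψ′ at x = 0 gives r = (k₁ − k₂)/(k₁ + k₂), so R = r² = 0.1092 and T = 1 − R = 0.8908.

T = 0.891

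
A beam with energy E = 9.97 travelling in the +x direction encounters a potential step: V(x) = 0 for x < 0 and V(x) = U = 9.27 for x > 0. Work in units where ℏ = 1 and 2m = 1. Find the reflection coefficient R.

R = 0.338

On each side the TISE gives plane waves with k = √(2m(E − V))/ℏ: k₁ = √(2·½·9.97) = 3.158, k₂ = √(2·½·0.7) = 0.8367.
Continuity of ψ and ψ′ at the step yields the reflection amplitude r = (k₁ − k₂)/(k₁ + k₂) = 0.5811; thus R = |r|² = 0.3376, T = 0.6624.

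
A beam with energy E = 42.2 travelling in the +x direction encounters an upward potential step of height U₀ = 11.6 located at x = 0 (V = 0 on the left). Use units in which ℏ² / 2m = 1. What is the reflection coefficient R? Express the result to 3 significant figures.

On each side the TISE gives plane waves with k = √(2m(E − V))/ℏ: k₁ = √(2·½·42.2) = 6.496, k₂ = √(2·½·30.6) = 5.532.
Continuity of ψ and ψ′ at the step yields the reflection amplitude r = (k₁ − k₂)/(k₁ + k₂) = 0.08018; thus R = |r|² = 0.006429, T = 0.9936.

R = 0.00643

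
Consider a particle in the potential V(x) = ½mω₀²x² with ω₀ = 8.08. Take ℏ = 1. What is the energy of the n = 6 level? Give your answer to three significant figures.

E = 52.5

Using E_n = (n + ½)ℏω₀: E_6 = 6.5 × 8.08 = 52.52.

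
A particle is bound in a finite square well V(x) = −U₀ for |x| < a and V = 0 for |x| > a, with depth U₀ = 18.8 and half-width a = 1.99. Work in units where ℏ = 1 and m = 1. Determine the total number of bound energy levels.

The dimensionless depth is z₀ = a√(2mU₀)/ℏ = 1.99 × √(37.60) = 12.20.
The even/odd transcendental equations gain one root per π/2 in z₀, giving N = 1 + ⌊2z₀/π⌋ = 1 + ⌊7.768⌋ = 8.

N = 8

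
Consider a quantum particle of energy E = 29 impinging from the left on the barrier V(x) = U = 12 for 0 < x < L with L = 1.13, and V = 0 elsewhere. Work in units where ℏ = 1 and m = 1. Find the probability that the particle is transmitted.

T = 0.993

E > U: inside the barrier k₂ = √(2m(E − U))/ℏ = 5.831, k₂L = 6.589.
T = [1 + U² sin²(k₂L) / (4E(E − U))]⁻¹ = 1/1.007 = 0.993.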